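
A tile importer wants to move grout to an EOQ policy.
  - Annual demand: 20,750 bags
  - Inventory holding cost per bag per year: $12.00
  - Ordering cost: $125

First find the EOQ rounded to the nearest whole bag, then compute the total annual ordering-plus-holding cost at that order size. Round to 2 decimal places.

2DS/H = 2·20,750·125/12 = 432,291.67
EOQ = √432,291.67 ≈ 657.49 → Q = 657 bags
Ordering: D/Q × S = 20,750/657 × $125 = $3,947.87
Holding:  Q/2 × H = 657/2 × $12 = $3,942.00
Total = $3,947.87 + $3,942.00 = $7,889.87

$7,889.87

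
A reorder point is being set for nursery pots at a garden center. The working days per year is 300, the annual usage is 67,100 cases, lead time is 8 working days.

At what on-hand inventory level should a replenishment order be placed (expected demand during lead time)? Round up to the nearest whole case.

1,790 cases

Daily demand d = 67,100 / 300 = 223.667 cases/day
Demand during lead time = 223.667 × 8 = 1,789.33
Reorder point = 1,789.33 → round up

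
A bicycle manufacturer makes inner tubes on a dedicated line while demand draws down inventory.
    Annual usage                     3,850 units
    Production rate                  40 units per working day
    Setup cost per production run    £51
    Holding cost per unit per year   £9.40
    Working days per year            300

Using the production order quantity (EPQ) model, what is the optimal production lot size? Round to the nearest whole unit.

248 units

d = 3,850/300 = 12.8333 units/day;  effective holding cost H(1 − d/p) = 9.4·(1 − 12.8333/40) = 6.38417
Q* = √(2DS / H_eff) = √(2·3,850·51 / 6.38417) ≈ 248.02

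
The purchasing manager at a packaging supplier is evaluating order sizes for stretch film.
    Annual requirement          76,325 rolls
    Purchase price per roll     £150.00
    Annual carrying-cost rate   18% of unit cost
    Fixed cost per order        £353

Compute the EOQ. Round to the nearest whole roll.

Carrying cost H = £150 × 18% = £27.0000/roll/yr
EOQ = √(2DS/H) = √(2 × 76,325 × 353 / 27)
    = √(1,995,757.41) ≈ 1,412.71

1,413 rolls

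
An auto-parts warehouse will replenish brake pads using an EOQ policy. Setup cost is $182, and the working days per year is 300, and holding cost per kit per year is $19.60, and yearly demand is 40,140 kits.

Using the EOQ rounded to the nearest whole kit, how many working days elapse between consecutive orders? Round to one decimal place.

6.4 days

EOQ = √(2DS/H) = √(2 × 40,140 × 182 / 19.6)
    = √(745,457.14) ≈ 863.40 → Q = 863 kits
Cycle time = (working days × Q)/D = (300 × 863) / 40,140 = 6.450 days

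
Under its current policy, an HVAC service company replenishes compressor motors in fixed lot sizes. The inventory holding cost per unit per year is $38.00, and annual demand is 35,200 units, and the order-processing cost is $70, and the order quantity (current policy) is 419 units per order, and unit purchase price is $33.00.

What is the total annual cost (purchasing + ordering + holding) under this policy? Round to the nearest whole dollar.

$1,175,442

Orders/yr = 35,200/419 = 84.010; ordering cost = 84.010 × $70 = $5,880.67
Average inventory = 419/2 = 209.5; holding cost = 209.5 × $38 = $7,961.00
Purchase cost = D·C = 35,200 × 33 = $1,161,600.00
Total = $5,880.67 + $7,961.00 + $1,161,600.00 = $1,175,441.67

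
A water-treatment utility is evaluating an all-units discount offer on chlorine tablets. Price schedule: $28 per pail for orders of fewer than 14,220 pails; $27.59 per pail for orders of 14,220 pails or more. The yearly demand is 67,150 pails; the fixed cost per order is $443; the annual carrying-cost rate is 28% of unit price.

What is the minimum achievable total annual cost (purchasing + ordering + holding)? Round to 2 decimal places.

H₁ = 28%×$28 = $7.8400;  H₂ = 28%×$27.59 = $7.7252
EOQ₁ = √(2×67,150×443/7.8400) = 2,754.75  (< 14,220, feasible at tier 1)
EOQ₂ = √(2×67,150×443/7.7252) = 2,775.14  (< 14,220 → use Q = 14,220 at tier-2 price)
TC(tier 1 (EOQ₁), Q≈2,754.7) = $1,901,797.22
TC(tier 2, Q≈14,220.0) = $1,909,686.62
Minimum at tier 1 (EOQ₁): $1,901,797.22

$1,901,797.22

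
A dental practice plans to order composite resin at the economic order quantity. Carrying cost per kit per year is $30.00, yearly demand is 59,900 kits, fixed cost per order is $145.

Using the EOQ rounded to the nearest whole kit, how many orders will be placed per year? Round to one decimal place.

EOQ = √(2DS/H) = √(2 × 59,900 × 145 / 30)
    = √(579,033.33) ≈ 760.94 → Q = 761
N = D/Q = 59,900/761 ≈ 78.712 orders/yr

78.7 orders per year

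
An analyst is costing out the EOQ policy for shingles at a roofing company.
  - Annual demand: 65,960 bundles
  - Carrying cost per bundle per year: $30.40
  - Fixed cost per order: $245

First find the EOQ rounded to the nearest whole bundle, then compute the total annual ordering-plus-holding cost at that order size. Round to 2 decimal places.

Q* = √(2·D·S / H) = √(2·65,960·245 / 30.4) = √1,063,171.1 ≈ 1,031.10 → Q = 1,031 bundles
Orders/yr = 65,960/1,031 = 63.977; ordering cost = 63.977 × $245 = $15,674.30
Average inventory = 1,031/2 = 515.5; holding cost = 515.5 × $30.4 = $15,671.20
Total = $15,674.30 + $15,671.20 = $31,345.50

$31,345.50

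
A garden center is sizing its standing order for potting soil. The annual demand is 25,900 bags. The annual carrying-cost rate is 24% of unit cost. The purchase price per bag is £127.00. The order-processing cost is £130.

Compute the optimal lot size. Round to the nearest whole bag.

470 bags

H = i·C = 0.24 × £127 = £30.4800 per bag-year
EOQ = √(2DS/H) = √(2 × 25,900 × 130 / 30.48)
    = √(220,931.76) ≈ 470.03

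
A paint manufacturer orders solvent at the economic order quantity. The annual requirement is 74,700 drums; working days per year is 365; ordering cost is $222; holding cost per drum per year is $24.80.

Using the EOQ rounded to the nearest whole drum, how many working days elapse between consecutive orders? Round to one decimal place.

5.6 days

2DS/H = 2·74,700·222/24.8 = 1,337,370.97
EOQ = √1,337,370.97 ≈ 1,156.45 → Q = 1,156 drums
Days between orders = 365 / (D/Q) = 365 / 64.619 ≈ 5.648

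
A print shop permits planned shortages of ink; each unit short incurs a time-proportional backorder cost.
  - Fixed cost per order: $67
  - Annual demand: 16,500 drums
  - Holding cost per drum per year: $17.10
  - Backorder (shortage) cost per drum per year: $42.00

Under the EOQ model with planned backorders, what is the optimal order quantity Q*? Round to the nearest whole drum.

427 drums

Q* = √(2DS/H) · √((H + b)/b)
   = √(2 × 16,500 × 67 / 17.1) · √((17.1 + 42) / 42)
   = 359.581 × 1.1862 ≈ 426.55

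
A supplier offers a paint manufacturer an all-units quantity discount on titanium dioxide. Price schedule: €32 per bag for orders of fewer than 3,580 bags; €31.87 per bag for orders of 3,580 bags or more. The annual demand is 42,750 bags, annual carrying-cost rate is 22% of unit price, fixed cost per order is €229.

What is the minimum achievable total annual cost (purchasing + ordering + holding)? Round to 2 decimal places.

€1,377,727.47

H₁ = 22%×€32 = €7.0400;  H₂ = 22%×€31.87 = €7.0114
EOQ₁ = √(2×42,750×229/7.0400) = 1,667.69  (< 3,580, feasible at tier 1)
EOQ₂ = √(2×42,750×229/7.0114) = 1,671.08  (< 3,580 → use Q = 3,580 at tier-2 price)
TC(tier 1 (EOQ₁), Q≈1,667.7) = €1,379,740.51
TC(tier 2, Q≈3,580.0) = €1,377,727.47
Minimum at tier 2: €1,377,727.47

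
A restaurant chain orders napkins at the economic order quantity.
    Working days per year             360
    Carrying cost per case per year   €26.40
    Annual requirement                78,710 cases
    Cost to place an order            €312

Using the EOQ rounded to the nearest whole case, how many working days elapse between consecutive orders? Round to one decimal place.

Q* = √(2·D·S / H) = √(2·78,710·312 / 26.4) = √1,860,418.2 ≈ 1,363.97 → Q = 1,364 cases
Days between orders = 360 / (D/Q) = 360 / 57.705 ≈ 6.239

6.2 days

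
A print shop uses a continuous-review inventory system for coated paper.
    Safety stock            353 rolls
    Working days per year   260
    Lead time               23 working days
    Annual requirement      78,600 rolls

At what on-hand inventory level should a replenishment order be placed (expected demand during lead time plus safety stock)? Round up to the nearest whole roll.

Daily demand d = 78,600 / 260 = 302.308 rolls/day
Demand during lead time = 302.308 × 23 = 6,953.08
Reorder point = 6,953.08 + 353 = 7,306.08 → round up

7,307 rolls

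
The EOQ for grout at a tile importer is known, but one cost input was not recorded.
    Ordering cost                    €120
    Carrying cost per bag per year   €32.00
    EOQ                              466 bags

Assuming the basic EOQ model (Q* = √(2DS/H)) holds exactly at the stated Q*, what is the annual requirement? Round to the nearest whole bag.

Since Q* = (2DS/H)^½, squaring gives Q*²·H = 2DS.
D = Q²H / (2S) = 466² × 32 / (2 × 120) = 28,954.13

28,954 bags per year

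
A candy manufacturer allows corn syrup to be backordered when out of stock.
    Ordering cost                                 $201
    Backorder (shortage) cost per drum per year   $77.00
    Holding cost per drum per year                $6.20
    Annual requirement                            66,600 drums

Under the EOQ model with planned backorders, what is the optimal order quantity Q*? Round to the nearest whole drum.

2,160 drums

Q* = √(2DS/H) · √((H + b)/b)
   = √(2 × 66,600 × 201 / 6.2) · √((6.2 + 77) / 77)
   = 2,078.042 × 1.0395 ≈ 2,160.08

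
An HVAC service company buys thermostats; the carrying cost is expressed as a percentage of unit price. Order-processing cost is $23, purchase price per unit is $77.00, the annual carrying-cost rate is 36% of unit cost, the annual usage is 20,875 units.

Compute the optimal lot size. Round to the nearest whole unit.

Carrying cost H = $77 × 36% = $27.7200/unit/yr
Q* = √(2·D·S / H) = √(2·20,875·23 / 27.72) = √34,641.1 ≈ 186.12

186 units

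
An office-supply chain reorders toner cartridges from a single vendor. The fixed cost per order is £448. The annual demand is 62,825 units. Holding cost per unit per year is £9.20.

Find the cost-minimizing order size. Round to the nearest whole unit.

2,474 units

Optimal lot size Q* = (2 × 62,825 × £448 / £9.2)^½ ≈ 2,473.58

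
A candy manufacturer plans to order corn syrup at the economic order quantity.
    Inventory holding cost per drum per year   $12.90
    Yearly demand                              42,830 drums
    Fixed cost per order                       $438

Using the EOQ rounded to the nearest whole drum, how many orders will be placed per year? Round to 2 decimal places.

25.12 orders per year

Q* = √(2·D·S / H) = √(2·42,830·438 / 12.9) = √2,908,455.8 ≈ 1,705.42 → Q = 1,705
N = D/Q = 42,830/1,705 ≈ 25.120 orders/yr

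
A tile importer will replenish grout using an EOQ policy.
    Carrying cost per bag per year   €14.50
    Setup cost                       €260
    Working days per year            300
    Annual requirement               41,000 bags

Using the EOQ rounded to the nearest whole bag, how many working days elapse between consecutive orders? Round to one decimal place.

EOQ = √(2DS/H) = √(2 × 41,000 × 260 / 14.5)
    = √(1,470,344.83) ≈ 1,212.58 → Q = 1,213 bags
T = Q/D × 300 days = 1,213/41,000 × 300 = 8.876 days

8.9 days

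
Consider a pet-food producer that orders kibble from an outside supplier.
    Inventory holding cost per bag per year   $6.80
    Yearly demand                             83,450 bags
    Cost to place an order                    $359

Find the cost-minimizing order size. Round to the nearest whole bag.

2,968 bags

Optimal lot size Q* = (2 × 83,450 × $359 / $6.8)^½ ≈ 2,968.39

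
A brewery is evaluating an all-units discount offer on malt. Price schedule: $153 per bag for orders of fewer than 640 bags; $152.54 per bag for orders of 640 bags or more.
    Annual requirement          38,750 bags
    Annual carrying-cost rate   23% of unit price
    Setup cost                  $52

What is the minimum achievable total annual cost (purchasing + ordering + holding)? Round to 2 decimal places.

H₁ = 23%×$153 = $35.1900;  H₂ = 23%×$152.54 = $35.0842
EOQ₁ = √(2×38,750×52/35.1900) = 338.41  (< 640, feasible at tier 1)
EOQ₂ = √(2×38,750×52/35.0842) = 338.92  (< 640 → use Q = 640 at tier-2 price)
TC(tier 1 (EOQ₁), Q≈338.4) = $5,940,658.64
TC(tier 2, Q≈640.0) = $5,925,300.38
Minimum at tier 2: $5,925,300.38

$5,925,300.38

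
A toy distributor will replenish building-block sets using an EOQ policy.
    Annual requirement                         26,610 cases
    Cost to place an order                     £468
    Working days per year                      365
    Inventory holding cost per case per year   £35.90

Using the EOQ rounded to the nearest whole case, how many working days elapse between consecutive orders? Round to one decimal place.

2DS/H = 2·26,610·468/35.9 = 693,787.19
EOQ = √693,787.19 ≈ 832.94 → Q = 833 cases
Days between orders = 365 / (D/Q) = 365 / 31.945 ≈ 11.426

11.4 days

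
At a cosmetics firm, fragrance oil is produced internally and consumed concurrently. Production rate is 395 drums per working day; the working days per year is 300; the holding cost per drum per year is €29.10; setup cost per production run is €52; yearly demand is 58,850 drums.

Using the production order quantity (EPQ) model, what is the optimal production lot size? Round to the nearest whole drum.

646 drums

d = 58,850/300 = 196.1667 drums/day;  effective holding cost H(1 − d/p) = 29.1·(1 − 196.1667/395) = 14.64823
Q* = √(2DS / H_eff) = √(2·58,850·52 / 14.64823) ≈ 646.39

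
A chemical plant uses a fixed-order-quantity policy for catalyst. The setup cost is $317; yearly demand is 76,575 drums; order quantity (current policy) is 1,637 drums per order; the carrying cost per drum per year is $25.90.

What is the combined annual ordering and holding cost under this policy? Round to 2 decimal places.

$36,027.66

Orders/yr = 76,575/1,637 = 46.778; ordering cost = 46.778 × $317 = $14,828.51
Average inventory = 1,637/2 = 818.5; holding cost = 818.5 × $25.9 = $21,199.15
Total = $14,828.51 + $21,199.15 = $36,027.66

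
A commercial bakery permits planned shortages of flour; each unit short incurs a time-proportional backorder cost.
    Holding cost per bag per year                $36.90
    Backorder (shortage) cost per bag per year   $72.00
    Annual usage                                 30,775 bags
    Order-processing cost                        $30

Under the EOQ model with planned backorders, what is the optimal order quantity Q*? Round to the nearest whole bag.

Basic EOQ = √(2·30,775·30/36.9) = 223.698
Backorder adjustment √((H+b)/b) = √((36.9+72)/72) = 1.2298
Q* = 223.698 × 1.2298 ≈ 275.11

275 bags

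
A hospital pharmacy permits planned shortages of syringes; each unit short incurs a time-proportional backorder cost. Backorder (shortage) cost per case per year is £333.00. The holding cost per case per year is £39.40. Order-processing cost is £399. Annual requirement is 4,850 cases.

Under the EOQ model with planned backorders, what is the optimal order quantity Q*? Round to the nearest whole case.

Basic EOQ = √(2·4,850·399/39.4) = 313.418
Backorder adjustment √((H+b)/b) = √((39.4+333)/333) = 1.0575
Q* = 313.418 × 1.0575 ≈ 331.44

331 cases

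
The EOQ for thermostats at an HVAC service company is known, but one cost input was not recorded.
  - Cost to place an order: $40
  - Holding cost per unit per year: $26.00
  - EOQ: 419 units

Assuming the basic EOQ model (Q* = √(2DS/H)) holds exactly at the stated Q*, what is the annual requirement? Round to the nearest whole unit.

57,057 units per year

EOQ relation: Q² = 2DS/H, so rearrange for the unknown.
D = Q²H / (2S) = 419² × 26 / (2 × 40) = 57,057.32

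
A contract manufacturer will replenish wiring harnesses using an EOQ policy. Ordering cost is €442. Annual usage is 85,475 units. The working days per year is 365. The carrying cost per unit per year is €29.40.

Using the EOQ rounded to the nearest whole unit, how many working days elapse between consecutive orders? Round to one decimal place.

EOQ = √(2DS/H) = √(2 × 85,475 × 442 / 29.4)
    = √(2,570,064.63) ≈ 1,603.14 → Q = 1,603 units
T = Q/D × 365 days = 1,603/85,475 × 365 = 6.845 days

6.8 days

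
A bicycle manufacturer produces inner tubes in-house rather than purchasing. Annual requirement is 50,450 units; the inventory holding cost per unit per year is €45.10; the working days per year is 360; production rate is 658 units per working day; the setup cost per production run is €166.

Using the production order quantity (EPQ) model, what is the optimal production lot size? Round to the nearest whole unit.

687 units

Daily demand d = 50,450/360 = 140.139; p = 658; 1 − d/p = 0.78702
EPQ = √(2DS / (H(1 − d/p)))
    = √(2 × 50,450 × 166 / (45.1 × 0.78702)) ≈ 686.94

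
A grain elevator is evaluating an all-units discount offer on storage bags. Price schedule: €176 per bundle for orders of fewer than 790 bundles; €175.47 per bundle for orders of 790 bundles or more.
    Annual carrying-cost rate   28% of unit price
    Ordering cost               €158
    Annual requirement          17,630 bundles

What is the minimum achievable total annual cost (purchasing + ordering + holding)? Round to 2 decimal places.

€3,116,469.08

H₁ = 28%×€176 = €49.2800;  H₂ = 28%×€175.47 = €49.1316
EOQ₁ = √(2×17,630×158/49.2800) = 336.23  (< 790, feasible at tier 1)
EOQ₂ = √(2×17,630×158/49.1316) = 336.74  (< 790 → use Q = 790 at tier-2 price)
TC(tier 1 (EOQ₁), Q≈336.2) = €3,119,449.33
TC(tier 2, Q≈790.0) = €3,116,469.08
Minimum at tier 2: €3,116,469.08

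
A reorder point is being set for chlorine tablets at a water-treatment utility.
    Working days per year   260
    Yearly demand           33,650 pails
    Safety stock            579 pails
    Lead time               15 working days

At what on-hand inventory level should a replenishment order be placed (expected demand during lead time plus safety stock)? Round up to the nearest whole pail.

2,521 pails

Daily demand d = 33,650 / 260 = 129.423 pails/day
Demand during lead time = 129.423 × 15 = 1,941.35
Reorder point = 1,941.35 + 579 = 2,520.35 → round up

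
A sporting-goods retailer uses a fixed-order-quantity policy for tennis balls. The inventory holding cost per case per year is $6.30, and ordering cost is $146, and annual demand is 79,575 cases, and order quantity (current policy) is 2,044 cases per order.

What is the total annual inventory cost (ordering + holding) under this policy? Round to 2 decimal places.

Annual ordering cost = (D/Q)·S = (79,575/2,044) × 146 = $5,683.93
Annual holding cost  = (Q/2)·H = (2,044/2) × 6.3 = $6,438.60
Total = $5,683.93 + $6,438.60 = $12,122.53

$12,122.53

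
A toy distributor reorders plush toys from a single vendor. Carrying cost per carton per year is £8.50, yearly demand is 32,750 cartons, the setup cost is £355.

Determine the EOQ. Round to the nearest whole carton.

1,654 cartons

2DS/H = 2·32,750·355/8.5 = 2,735,588.24
EOQ = √2,735,588.24 ≈ 1,653.96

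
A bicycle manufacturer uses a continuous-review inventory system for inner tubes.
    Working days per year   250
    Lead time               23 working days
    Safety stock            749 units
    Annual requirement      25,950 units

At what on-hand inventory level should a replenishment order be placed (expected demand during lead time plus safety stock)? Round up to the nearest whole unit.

Daily demand d = 25,950 / 250 = 103.800 units/day
Demand during lead time = 103.800 × 23 = 2,387.40
Reorder point = 2,387.40 + 749 = 3,136.40 → round up

3,137 units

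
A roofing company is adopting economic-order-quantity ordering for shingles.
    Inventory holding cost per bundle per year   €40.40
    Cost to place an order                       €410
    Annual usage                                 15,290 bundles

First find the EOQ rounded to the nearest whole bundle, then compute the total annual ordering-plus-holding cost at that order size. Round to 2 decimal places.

€22,506.16

Q* = √(2·D·S / H) = √(2·15,290·410 / 40.4) = √310,341.6 ≈ 557.08 → Q = 557 bundles
Annual ordering cost = (D/Q)·S = (15,290/557) × 410 = €11,254.76
Annual holding cost  = (Q/2)·H = (557/2) × 40.4 = €11,251.40
Total = €11,254.76 + €11,251.40 = €22,506.16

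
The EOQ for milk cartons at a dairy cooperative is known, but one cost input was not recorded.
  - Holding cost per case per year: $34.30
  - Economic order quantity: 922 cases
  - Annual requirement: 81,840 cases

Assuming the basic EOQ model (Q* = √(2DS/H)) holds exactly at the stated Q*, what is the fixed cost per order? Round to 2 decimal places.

Since Q* = (2DS/H)^½, squaring gives Q*²·H = 2DS.
S = Q²H / (2D) = 922² × 34.3 / (2 × 81,840) = 178.1395

$178.14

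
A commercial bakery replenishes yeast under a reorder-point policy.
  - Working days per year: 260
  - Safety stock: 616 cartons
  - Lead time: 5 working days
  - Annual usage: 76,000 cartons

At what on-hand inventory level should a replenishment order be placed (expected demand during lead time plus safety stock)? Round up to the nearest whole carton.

2,078 cartons

Daily demand d = 76,000 / 260 = 292.308 cartons/day
Demand during lead time = 292.308 × 5 = 1,461.54
Reorder point = 1,461.54 + 616 = 2,077.54 → round up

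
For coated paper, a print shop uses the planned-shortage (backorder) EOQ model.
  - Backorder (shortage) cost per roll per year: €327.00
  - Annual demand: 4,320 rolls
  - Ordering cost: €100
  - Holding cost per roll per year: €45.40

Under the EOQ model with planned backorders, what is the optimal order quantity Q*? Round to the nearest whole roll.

147 rolls

Basic EOQ = √(2·4,320·100/45.4) = 137.952
Backorder adjustment √((H+b)/b) = √((45.4+327)/327) = 1.0672
Q* = 137.952 × 1.0672 ≈ 147.22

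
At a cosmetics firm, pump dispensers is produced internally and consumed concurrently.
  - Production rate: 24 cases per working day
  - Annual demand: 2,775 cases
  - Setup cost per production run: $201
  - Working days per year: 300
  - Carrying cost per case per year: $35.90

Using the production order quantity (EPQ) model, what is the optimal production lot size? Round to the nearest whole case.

225 cases

Daily demand d = 2,775/300 = 9.250; p = 24; 1 − d/p = 0.61458
EPQ = √(2DS / (H(1 − d/p)))
    = √(2 × 2,775 × 201 / (35.9 × 0.61458)) ≈ 224.86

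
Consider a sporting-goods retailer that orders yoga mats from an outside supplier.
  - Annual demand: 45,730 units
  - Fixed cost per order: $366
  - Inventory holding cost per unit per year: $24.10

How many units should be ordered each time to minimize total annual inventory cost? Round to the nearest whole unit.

1,179 units

Optimal lot size Q* = (2 × 45,730 × $366 / $24.1)^½ ≈ 1,178.55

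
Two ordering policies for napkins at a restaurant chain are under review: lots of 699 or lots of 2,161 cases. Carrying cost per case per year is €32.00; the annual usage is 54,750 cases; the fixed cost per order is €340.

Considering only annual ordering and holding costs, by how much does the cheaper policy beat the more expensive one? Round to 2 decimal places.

€5,375.17

For each Q, cost = (D/Q)·S + (Q/2)·H.
TC(699) = (54,750/699)×340 + (699/2)×32 = €37,814.90
TC(2,161) = (54,750/2,161)×340 + (2,161/2)×32 = €43,190.07
Cheaper: Q = 699.  Difference = €5,375.17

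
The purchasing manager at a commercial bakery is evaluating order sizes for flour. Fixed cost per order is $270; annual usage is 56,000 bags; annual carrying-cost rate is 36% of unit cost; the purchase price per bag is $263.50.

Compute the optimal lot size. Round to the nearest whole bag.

565 bags

H = i·C = 0.36 × $263.5 = $94.8600 per bag-year
2DS/H = 2·56,000·270/94.86 = 318,785.58
EOQ = √318,785.58 ≈ 564.61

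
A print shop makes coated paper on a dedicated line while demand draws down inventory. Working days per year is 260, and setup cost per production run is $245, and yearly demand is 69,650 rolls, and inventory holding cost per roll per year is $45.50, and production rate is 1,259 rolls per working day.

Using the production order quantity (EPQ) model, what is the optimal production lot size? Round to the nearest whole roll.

Daily demand d = 69,650/260 = 267.885; p = 1259; 1 − d/p = 0.78722
EPQ = √(2DS / (H(1 − d/p)))
    = √(2 × 69,650 × 245 / (45.5 × 0.78722)) ≈ 976.12

976 rolls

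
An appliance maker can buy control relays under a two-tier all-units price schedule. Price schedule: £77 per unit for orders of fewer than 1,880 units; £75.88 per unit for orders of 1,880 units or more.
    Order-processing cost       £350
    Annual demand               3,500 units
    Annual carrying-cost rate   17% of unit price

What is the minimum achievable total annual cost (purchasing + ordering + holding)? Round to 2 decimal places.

£275,163.08

H₁ = 17%×£77 = £13.0900;  H₂ = 17%×£75.88 = £12.8996
EOQ₁ = √(2×3,500×350/13.0900) = 432.63  (< 1,880, feasible at tier 1)
EOQ₂ = √(2×3,500×350/12.8996) = 435.81  (< 1,880 → use Q = 1,880 at tier-2 price)
TC(tier 1 (EOQ₁), Q≈432.6) = £275,163.08
TC(tier 2, Q≈1,880.0) = £278,357.22
Minimum at tier 1 (EOQ₁): £275,163.08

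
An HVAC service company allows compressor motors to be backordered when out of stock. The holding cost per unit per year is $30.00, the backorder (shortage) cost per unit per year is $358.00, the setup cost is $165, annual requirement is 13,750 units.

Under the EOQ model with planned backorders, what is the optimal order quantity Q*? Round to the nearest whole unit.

Basic EOQ = √(2·13,750·165/30) = 388.909
Backorder adjustment √((H+b)/b) = √((30+358)/358) = 1.0411
Q* = 388.909 × 1.0411 ≈ 404.88

405 units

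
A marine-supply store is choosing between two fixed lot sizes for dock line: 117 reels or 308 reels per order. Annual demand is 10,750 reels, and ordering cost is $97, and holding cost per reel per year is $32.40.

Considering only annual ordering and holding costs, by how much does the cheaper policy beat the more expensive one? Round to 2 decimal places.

Annual cost at Q: ordering D·S/Q plus holding Q·H/2.
TC(117) = (10,750/117)×97 + (117/2)×32.4 = $10,807.79
TC(308) = (10,750/308)×97 + (308/2)×32.4 = $8,375.15
Lots of 308 are cheaper by $2,432.64.

$2,432.64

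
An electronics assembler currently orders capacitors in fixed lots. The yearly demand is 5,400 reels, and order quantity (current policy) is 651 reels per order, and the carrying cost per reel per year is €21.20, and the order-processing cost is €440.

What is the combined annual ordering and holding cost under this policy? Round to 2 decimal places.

Orders/yr = 5,400/651 = 8.295; ordering cost = 8.295 × €440 = €3,649.77
Average inventory = 651/2 = 325.5; holding cost = 325.5 × €21.2 = €6,900.60
Total = €3,649.77 + €6,900.60 = €10,550.37

€10,550.37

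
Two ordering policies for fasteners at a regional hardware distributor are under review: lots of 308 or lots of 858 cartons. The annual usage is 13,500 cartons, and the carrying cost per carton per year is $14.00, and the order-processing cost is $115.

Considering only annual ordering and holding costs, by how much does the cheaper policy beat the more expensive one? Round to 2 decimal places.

Annual cost at Q: ordering D·S/Q plus holding Q·H/2.
TC(308) = (13,500/308)×115 + (308/2)×14 = $7,196.58
TC(858) = (13,500/858)×115 + (858/2)×14 = $7,815.44
Lots of 308 are cheaper by $618.86.

$618.86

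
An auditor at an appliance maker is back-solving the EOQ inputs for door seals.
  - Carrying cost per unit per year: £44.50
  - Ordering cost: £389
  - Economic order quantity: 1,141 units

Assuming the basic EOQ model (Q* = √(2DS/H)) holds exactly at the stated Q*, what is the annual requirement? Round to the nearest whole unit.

74,465 units per year

EOQ relation: Q² = 2DS/H, so rearrange for the unknown.
D = Q²H / (2S) = 1,141² × 44.5 / (2 × 389) = 74,464.92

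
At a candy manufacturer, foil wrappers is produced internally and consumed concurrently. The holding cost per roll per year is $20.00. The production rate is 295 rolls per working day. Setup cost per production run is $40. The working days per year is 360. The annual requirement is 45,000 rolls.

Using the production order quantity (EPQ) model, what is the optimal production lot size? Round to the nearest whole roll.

559 rolls

d = 45,000/360 = 125.0000 rolls/day;  effective holding cost H(1 − d/p) = 20·(1 − 125.0000/295) = 11.52542
Q* = √(2DS / H_eff) = √(2·45,000·40 / 11.52542) ≈ 558.89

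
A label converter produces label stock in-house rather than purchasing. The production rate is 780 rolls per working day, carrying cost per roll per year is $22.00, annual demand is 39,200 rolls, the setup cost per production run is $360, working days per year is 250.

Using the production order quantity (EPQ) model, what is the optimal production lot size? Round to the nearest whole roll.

Daily demand d = 39,200/250 = 156.800; p = 780; 1 − d/p = 0.79897
EPQ = √(2DS / (H(1 − d/p)))
    = √(2 × 39,200 × 360 / (22 × 0.79897)) ≈ 1,267.16

1,267 rolls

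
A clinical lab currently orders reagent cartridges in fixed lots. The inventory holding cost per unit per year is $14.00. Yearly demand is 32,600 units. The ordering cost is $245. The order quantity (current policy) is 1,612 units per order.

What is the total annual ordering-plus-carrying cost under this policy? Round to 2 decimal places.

$16,238.71

Annual ordering cost = (D/Q)·S = (32,600/1,612) × 245 = $4,954.71
Annual holding cost  = (Q/2)·H = (1,612/2) × 14 = $11,284.00
Total = $4,954.71 + $11,284.00 = $16,238.71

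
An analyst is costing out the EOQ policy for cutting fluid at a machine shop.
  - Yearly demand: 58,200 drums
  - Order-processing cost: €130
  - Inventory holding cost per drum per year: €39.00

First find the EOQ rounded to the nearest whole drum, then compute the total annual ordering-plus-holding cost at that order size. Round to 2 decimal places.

Q* = √(2·D·S / H) = √(2·58,200·130 / 39) = √388,000.0 ≈ 622.90 → Q = 623 drums
Ordering: D/Q × S = 58,200/623 × €130 = €12,144.46
Holding:  Q/2 × H = 623/2 × €39 = €12,148.50
Total = €12,144.46 + €12,148.50 = €24,292.96

€24,292.96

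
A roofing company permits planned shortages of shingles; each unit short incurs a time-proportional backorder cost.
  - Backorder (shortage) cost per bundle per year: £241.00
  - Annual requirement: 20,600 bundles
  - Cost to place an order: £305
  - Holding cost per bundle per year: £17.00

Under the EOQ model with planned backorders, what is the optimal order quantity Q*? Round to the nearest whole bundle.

Q* = √(2DS/H) · √((H + b)/b)
   = √(2 × 20,600 × 305 / 17) · √((17 + 241) / 241)
   = 859.754 × 1.0347 ≈ 889.56

890 bundles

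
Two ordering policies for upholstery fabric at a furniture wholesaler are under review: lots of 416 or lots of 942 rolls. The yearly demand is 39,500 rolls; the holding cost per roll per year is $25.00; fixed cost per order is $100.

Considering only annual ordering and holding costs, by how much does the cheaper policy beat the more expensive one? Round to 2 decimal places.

$1,273.01

TC(Q) = (D/Q)S + (Q/2)H
TC(416) = (39,500/416)×100 + (416/2)×25 = $14,695.19
TC(942) = (39,500/942)×100 + (942/2)×25 = $15,968.21
Lots of 416 are cheaper by $1,273.01.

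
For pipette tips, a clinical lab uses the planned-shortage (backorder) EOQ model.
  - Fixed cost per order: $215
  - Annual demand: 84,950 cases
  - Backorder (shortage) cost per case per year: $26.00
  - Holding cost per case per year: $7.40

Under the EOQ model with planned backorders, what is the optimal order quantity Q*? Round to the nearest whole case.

Basic EOQ = √(2·84,950·215/7.4) = 2,221.775
Backorder adjustment √((H+b)/b) = √((7.4+26)/26) = 1.1334
Q* = 2,221.775 × 1.1334 ≈ 2,518.18

2,518 cases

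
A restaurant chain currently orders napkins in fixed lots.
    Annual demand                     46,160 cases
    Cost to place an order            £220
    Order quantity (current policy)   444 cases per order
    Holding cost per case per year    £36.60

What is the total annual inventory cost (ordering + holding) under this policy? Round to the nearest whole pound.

Ordering: D/Q × S = 46,160/444 × £220 = £22,872.07
Holding:  Q/2 × H = 444/2 × £36.6 = £8,125.20
Total = £22,872.07 + £8,125.20 = £30,997.27

£30,997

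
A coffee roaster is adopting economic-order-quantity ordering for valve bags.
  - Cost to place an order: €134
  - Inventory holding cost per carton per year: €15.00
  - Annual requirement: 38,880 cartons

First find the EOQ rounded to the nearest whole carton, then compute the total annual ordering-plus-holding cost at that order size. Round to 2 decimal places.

€12,501.91

Q* = √(2·D·S / H) = √(2·38,880·134 / 15) = √694,656.0 ≈ 833.46 → Q = 833 cartons
Orders/yr = 38,880/833 = 46.675; ordering cost = 46.675 × €134 = €6,254.41
Average inventory = 833/2 = 416.5; holding cost = 416.5 × €15 = €6,247.50
Total = €6,254.41 + €6,247.50 = €12,501.91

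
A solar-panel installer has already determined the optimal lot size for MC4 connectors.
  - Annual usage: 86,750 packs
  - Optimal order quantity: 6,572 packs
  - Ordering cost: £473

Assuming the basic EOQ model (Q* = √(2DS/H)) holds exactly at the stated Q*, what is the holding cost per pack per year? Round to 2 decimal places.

From Q* = √(2DS/H) ⇒ Q*² = 2DS/H.
H = 2DS / Q² = 2 × 86,750 × 473 / 6,572² = 1.9001

£1.90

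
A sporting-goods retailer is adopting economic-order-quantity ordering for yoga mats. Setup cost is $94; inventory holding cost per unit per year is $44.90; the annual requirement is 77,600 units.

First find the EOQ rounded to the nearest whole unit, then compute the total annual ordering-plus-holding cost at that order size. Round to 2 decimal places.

Optimal lot size Q* = (2 × 77,600 × $94 / $44.9)^½ ≈ 570.02 → Q = 570 units
Orders/yr = 77,600/570 = 136.140; ordering cost = 136.140 × $94 = $12,797.19
Average inventory = 570/2 = 285; holding cost = 285 × $44.9 = $12,796.50
Total = $12,797.19 + $12,796.50 = $25,593.69

$25,593.69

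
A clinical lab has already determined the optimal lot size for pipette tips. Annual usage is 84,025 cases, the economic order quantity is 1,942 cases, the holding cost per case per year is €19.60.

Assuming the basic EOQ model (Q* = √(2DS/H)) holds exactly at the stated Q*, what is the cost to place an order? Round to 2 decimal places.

€439.86

From Q* = √(2DS/H) ⇒ Q*² = 2DS/H.
S = Q²H / (2D) = 1,942² × 19.6 / (2 × 84,025) = 439.8616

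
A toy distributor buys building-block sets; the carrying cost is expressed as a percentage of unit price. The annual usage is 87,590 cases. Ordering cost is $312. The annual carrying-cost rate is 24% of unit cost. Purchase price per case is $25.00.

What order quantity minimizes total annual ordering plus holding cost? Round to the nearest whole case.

Carrying cost H = $25 × 24% = $6.0000/case/yr
Q* = √(2·D·S / H) = √(2·87,590·312 / 6) = √9,109,360.0 ≈ 3,018.17

3,018 cases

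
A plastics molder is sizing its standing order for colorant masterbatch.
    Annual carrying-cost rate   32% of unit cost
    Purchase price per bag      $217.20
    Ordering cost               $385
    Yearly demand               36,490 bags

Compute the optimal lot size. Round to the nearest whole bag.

636 bags

Carrying cost H = $217.2 × 32% = $69.5040/bag/yr
Q* = √(2·D·S / H) = √(2·36,490·385 / 69.504) = √404,254.4 ≈ 635.81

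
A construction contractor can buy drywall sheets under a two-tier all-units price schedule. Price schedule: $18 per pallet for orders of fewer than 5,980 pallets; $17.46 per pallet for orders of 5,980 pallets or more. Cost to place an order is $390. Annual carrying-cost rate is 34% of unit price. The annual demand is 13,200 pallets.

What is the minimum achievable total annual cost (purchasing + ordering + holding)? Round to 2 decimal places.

H₁ = 34%×$18 = $6.1200;  H₂ = 34%×$17.46 = $5.9364
EOQ₁ = √(2×13,200×390/6.1200) = 1,297.06  (< 5,980, feasible at tier 1)
EOQ₂ = √(2×13,200×390/5.9364) = 1,316.96  (< 5,980 → use Q = 5,980 at tier-2 price)
TC(tier 1 (EOQ₁), Q≈1,297.1) = $245,537.98
TC(tier 2, Q≈5,980.0) = $249,082.71
Minimum at tier 1 (EOQ₁): $245,537.98

$245,537.98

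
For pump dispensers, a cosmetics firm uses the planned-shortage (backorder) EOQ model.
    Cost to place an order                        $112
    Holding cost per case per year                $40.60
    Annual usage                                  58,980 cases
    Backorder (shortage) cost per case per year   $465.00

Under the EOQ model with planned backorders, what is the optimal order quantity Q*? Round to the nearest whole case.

Basic EOQ = √(2·58,980·112/40.6) = 570.444
Backorder adjustment √((H+b)/b) = √((40.6+465)/465) = 1.0427
Q* = 570.444 × 1.0427 ≈ 594.83

595 cases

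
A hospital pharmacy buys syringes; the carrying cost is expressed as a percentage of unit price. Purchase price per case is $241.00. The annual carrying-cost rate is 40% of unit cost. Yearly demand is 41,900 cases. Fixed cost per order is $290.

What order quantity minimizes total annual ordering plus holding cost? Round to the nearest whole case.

H = i·C = 0.4 × $241 = $96.4000 per case-year
Q* = √(2·D·S / H) = √(2·41,900·290 / 96.4) = √252,095.4 ≈ 502.09

502 cases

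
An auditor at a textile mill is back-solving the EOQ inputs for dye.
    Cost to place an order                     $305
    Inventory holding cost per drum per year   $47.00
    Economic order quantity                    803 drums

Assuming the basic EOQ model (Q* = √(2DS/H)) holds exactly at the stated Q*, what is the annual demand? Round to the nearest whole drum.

49,682 drums per year

Since Q* = (2DS/H)^½, squaring gives Q*²·H = 2DS.
D = Q²H / (2S) = 803² × 47 / (2 × 305) = 49,682.00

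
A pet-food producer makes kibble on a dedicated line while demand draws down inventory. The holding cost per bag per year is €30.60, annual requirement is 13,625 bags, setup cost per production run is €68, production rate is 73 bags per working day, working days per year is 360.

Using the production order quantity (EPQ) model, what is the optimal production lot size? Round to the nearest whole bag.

355 bags

Daily demand d = 13,625/360 = 37.847; p = 73; 1 − d/p = 0.48154
EPQ = √(2DS / (H(1 − d/p)))
    = √(2 × 13,625 × 68 / (30.6 × 0.48154)) ≈ 354.62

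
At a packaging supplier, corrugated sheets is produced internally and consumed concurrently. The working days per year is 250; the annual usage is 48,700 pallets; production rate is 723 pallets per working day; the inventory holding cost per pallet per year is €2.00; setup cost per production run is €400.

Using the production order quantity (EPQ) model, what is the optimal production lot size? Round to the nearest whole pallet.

d = 48,700/250 = 194.8000 pallets/day;  effective holding cost H(1 − d/p) = 2·(1 − 194.8000/723) = 1.46113
Q* = √(2DS / H_eff) = √(2·48,700·400 / 1.46113) ≈ 5,163.74

5,164 pallets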